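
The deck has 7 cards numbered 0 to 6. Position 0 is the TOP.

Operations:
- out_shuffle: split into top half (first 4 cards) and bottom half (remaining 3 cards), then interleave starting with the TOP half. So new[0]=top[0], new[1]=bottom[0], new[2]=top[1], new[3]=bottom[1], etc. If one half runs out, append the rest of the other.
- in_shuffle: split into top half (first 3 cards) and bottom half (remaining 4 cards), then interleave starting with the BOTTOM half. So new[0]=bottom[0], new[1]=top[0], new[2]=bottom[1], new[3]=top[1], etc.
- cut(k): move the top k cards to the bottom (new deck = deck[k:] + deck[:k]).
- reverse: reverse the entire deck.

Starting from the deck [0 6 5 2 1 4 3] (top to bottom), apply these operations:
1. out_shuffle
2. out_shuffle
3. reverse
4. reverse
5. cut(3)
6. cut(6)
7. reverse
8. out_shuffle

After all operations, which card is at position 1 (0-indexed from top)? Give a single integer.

After op 1 (out_shuffle): [0 1 6 4 5 3 2]
After op 2 (out_shuffle): [0 5 1 3 6 2 4]
After op 3 (reverse): [4 2 6 3 1 5 0]
After op 4 (reverse): [0 5 1 3 6 2 4]
After op 5 (cut(3)): [3 6 2 4 0 5 1]
After op 6 (cut(6)): [1 3 6 2 4 0 5]
After op 7 (reverse): [5 0 4 2 6 3 1]
After op 8 (out_shuffle): [5 6 0 3 4 1 2]
Position 1: card 6.

Answer: 6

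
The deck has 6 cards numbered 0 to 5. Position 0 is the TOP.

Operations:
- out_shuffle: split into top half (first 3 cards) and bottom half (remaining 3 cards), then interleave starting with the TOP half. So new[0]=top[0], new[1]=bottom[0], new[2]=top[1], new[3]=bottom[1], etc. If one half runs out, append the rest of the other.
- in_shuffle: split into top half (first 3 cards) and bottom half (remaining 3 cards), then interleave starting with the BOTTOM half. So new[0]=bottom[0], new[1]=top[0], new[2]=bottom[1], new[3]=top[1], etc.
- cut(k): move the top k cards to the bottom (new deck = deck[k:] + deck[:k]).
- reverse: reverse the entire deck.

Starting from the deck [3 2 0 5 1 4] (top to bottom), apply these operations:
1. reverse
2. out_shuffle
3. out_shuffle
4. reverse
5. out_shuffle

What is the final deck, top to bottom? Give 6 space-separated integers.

Answer: 3 0 1 2 5 4

Derivation:
After op 1 (reverse): [4 1 5 0 2 3]
After op 2 (out_shuffle): [4 0 1 2 5 3]
After op 3 (out_shuffle): [4 2 0 5 1 3]
After op 4 (reverse): [3 1 5 0 2 4]
After op 5 (out_shuffle): [3 0 1 2 5 4]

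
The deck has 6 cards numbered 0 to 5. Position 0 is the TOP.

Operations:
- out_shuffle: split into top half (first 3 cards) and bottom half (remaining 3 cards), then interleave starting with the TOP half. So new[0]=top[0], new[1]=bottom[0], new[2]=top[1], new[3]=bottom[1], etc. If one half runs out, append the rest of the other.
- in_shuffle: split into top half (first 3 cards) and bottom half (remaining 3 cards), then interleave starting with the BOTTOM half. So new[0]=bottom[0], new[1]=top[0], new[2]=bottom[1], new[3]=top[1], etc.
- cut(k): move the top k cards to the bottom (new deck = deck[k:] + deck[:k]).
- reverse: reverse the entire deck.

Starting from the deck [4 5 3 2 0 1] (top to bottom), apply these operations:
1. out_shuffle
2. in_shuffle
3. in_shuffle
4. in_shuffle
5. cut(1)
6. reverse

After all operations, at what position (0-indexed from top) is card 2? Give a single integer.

After op 1 (out_shuffle): [4 2 5 0 3 1]
After op 2 (in_shuffle): [0 4 3 2 1 5]
After op 3 (in_shuffle): [2 0 1 4 5 3]
After op 4 (in_shuffle): [4 2 5 0 3 1]
After op 5 (cut(1)): [2 5 0 3 1 4]
After op 6 (reverse): [4 1 3 0 5 2]
Card 2 is at position 5.

Answer: 5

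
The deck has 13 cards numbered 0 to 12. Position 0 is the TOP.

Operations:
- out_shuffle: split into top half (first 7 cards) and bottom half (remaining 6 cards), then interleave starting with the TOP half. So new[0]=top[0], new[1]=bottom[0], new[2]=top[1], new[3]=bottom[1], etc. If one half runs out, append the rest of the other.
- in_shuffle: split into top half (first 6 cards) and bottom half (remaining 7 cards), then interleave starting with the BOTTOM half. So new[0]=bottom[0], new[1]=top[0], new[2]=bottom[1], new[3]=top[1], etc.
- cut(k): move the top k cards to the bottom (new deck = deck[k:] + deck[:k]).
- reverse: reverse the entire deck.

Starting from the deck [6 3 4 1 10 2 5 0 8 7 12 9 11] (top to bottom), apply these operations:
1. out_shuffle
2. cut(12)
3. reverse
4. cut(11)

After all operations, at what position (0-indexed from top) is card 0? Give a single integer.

Answer: 12

Derivation:
After op 1 (out_shuffle): [6 0 3 8 4 7 1 12 10 9 2 11 5]
After op 2 (cut(12)): [5 6 0 3 8 4 7 1 12 10 9 2 11]
After op 3 (reverse): [11 2 9 10 12 1 7 4 8 3 0 6 5]
After op 4 (cut(11)): [6 5 11 2 9 10 12 1 7 4 8 3 0]
Card 0 is at position 12.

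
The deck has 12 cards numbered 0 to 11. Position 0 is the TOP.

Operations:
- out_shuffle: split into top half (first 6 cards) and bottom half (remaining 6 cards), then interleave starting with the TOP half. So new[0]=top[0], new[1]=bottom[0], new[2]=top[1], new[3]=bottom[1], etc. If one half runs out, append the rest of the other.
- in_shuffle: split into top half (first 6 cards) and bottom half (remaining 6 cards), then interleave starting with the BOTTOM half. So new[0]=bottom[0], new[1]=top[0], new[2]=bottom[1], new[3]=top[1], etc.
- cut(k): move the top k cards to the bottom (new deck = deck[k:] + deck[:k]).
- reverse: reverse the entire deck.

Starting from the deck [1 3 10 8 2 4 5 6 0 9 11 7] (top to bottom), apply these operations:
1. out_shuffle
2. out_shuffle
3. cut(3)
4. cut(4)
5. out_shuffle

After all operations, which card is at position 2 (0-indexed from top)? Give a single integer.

After op 1 (out_shuffle): [1 5 3 6 10 0 8 9 2 11 4 7]
After op 2 (out_shuffle): [1 8 5 9 3 2 6 11 10 4 0 7]
After op 3 (cut(3)): [9 3 2 6 11 10 4 0 7 1 8 5]
After op 4 (cut(4)): [11 10 4 0 7 1 8 5 9 3 2 6]
After op 5 (out_shuffle): [11 8 10 5 4 9 0 3 7 2 1 6]
Position 2: card 10.

Answer: 10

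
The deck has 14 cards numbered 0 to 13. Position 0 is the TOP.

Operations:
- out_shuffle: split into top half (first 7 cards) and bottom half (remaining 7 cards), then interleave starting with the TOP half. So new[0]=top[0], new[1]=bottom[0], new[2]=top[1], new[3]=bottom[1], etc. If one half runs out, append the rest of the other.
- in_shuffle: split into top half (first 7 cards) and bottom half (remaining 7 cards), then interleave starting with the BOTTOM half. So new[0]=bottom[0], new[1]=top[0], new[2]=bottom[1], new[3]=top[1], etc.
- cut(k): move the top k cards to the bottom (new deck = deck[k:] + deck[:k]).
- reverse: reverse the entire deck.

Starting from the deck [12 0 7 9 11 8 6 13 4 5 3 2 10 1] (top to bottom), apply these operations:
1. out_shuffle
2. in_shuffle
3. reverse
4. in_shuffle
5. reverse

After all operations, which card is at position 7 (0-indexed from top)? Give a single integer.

After op 1 (out_shuffle): [12 13 0 4 7 5 9 3 11 2 8 10 6 1]
After op 2 (in_shuffle): [3 12 11 13 2 0 8 4 10 7 6 5 1 9]
After op 3 (reverse): [9 1 5 6 7 10 4 8 0 2 13 11 12 3]
After op 4 (in_shuffle): [8 9 0 1 2 5 13 6 11 7 12 10 3 4]
After op 5 (reverse): [4 3 10 12 7 11 6 13 5 2 1 0 9 8]
Position 7: card 13.

Answer: 13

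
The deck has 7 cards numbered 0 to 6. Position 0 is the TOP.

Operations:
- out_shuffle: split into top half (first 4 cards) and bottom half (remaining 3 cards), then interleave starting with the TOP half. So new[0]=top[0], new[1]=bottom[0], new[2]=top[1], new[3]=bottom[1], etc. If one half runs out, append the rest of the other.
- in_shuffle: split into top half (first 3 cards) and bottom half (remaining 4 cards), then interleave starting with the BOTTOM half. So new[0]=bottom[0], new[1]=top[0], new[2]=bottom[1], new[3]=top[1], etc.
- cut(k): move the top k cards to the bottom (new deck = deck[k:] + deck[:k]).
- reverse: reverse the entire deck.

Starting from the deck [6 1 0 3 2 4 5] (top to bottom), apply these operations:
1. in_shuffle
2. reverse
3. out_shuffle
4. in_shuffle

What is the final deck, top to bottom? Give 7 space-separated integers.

Answer: 6 5 4 2 3 0 1

Derivation:
After op 1 (in_shuffle): [3 6 2 1 4 0 5]
After op 2 (reverse): [5 0 4 1 2 6 3]
After op 3 (out_shuffle): [5 2 0 6 4 3 1]
After op 4 (in_shuffle): [6 5 4 2 3 0 1]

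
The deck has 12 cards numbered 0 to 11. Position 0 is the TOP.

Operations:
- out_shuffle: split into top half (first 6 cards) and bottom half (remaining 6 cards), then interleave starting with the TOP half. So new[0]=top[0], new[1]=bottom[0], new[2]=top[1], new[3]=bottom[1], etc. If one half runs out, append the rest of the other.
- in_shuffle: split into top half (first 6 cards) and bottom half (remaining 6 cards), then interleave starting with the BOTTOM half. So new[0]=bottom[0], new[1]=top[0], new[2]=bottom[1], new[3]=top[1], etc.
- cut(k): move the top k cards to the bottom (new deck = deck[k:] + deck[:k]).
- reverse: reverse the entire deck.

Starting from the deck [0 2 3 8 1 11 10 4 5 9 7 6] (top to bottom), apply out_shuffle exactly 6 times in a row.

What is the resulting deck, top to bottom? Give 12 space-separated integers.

After op 1 (out_shuffle): [0 10 2 4 3 5 8 9 1 7 11 6]
After op 2 (out_shuffle): [0 8 10 9 2 1 4 7 3 11 5 6]
After op 3 (out_shuffle): [0 4 8 7 10 3 9 11 2 5 1 6]
After op 4 (out_shuffle): [0 9 4 11 8 2 7 5 10 1 3 6]
After op 5 (out_shuffle): [0 7 9 5 4 10 11 1 8 3 2 6]
After op 6 (out_shuffle): [0 11 7 1 9 8 5 3 4 2 10 6]

Answer: 0 11 7 1 9 8 5 3 4 2 10 6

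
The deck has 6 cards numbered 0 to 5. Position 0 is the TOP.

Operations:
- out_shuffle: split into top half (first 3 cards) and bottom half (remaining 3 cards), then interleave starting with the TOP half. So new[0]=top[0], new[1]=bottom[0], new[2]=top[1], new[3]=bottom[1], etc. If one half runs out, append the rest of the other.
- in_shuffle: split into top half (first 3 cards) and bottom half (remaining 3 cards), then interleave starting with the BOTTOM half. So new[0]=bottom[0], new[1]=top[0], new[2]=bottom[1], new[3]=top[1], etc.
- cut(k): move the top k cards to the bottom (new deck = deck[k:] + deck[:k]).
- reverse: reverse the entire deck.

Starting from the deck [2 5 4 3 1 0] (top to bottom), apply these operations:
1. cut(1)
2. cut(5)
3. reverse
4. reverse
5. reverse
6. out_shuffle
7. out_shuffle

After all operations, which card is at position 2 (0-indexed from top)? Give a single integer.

Answer: 4

Derivation:
After op 1 (cut(1)): [5 4 3 1 0 2]
After op 2 (cut(5)): [2 5 4 3 1 0]
After op 3 (reverse): [0 1 3 4 5 2]
After op 4 (reverse): [2 5 4 3 1 0]
After op 5 (reverse): [0 1 3 4 5 2]
After op 6 (out_shuffle): [0 4 1 5 3 2]
After op 7 (out_shuffle): [0 5 4 3 1 2]
Position 2: card 4.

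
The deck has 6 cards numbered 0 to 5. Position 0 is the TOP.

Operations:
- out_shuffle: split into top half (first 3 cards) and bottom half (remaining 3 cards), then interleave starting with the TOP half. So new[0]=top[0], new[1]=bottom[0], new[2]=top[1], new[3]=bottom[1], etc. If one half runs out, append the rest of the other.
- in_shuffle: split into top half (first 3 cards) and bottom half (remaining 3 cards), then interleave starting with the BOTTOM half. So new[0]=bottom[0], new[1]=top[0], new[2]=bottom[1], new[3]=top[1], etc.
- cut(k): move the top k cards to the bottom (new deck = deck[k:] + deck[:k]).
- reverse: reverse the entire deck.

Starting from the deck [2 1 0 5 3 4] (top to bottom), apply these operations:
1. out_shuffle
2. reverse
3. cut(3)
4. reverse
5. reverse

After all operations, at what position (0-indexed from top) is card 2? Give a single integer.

Answer: 2

Derivation:
After op 1 (out_shuffle): [2 5 1 3 0 4]
After op 2 (reverse): [4 0 3 1 5 2]
After op 3 (cut(3)): [1 5 2 4 0 3]
After op 4 (reverse): [3 0 4 2 5 1]
After op 5 (reverse): [1 5 2 4 0 3]
Card 2 is at position 2.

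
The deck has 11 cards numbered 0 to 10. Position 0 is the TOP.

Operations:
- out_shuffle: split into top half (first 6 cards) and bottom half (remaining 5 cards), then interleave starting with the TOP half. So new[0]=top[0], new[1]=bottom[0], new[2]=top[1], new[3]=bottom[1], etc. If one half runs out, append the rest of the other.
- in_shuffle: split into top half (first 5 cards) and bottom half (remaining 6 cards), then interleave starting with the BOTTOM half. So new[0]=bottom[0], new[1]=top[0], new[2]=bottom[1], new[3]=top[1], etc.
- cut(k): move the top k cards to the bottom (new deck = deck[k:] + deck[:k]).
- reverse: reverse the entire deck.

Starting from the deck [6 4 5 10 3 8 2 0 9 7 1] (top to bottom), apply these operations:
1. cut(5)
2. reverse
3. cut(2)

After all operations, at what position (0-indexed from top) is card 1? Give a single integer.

After op 1 (cut(5)): [8 2 0 9 7 1 6 4 5 10 3]
After op 2 (reverse): [3 10 5 4 6 1 7 9 0 2 8]
After op 3 (cut(2)): [5 4 6 1 7 9 0 2 8 3 10]
Card 1 is at position 3.

Answer: 3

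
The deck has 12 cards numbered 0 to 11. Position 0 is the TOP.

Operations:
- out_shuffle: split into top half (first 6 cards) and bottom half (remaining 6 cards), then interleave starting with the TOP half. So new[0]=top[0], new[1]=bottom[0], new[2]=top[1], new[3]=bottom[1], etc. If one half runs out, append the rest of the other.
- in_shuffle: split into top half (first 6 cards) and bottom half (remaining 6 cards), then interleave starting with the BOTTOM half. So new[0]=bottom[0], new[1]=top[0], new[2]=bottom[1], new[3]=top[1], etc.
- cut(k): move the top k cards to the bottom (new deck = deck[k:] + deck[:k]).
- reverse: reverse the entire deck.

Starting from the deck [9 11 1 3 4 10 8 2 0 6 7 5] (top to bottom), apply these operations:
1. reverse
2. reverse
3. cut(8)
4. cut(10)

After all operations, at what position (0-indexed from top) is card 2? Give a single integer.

Answer: 1

Derivation:
After op 1 (reverse): [5 7 6 0 2 8 10 4 3 1 11 9]
After op 2 (reverse): [9 11 1 3 4 10 8 2 0 6 7 5]
After op 3 (cut(8)): [0 6 7 5 9 11 1 3 4 10 8 2]
After op 4 (cut(10)): [8 2 0 6 7 5 9 11 1 3 4 10]
Card 2 is at position 1.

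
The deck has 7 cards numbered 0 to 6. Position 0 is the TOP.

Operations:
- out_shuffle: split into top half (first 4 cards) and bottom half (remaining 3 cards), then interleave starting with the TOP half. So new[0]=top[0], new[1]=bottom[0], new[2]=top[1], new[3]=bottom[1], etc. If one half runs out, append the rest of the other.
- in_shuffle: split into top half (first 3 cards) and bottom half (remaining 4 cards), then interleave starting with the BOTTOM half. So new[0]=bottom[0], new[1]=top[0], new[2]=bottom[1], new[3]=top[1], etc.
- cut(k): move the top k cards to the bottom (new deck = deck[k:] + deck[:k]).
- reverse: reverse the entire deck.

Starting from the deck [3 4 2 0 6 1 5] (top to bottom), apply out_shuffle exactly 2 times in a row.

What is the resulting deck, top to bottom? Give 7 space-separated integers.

After op 1 (out_shuffle): [3 6 4 1 2 5 0]
After op 2 (out_shuffle): [3 2 6 5 4 0 1]

Answer: 3 2 6 5 4 0 1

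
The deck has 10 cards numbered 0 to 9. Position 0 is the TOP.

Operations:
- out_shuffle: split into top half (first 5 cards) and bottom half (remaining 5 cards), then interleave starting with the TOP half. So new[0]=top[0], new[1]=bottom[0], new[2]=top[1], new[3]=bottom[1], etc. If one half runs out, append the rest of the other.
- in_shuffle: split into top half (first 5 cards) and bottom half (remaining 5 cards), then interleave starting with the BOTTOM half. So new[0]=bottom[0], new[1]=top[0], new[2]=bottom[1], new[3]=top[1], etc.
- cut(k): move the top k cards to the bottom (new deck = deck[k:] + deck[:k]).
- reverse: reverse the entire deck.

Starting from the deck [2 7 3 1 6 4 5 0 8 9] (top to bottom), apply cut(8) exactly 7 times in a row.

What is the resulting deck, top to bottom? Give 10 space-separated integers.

Answer: 5 0 8 9 2 7 3 1 6 4

Derivation:
After op 1 (cut(8)): [8 9 2 7 3 1 6 4 5 0]
After op 2 (cut(8)): [5 0 8 9 2 7 3 1 6 4]
After op 3 (cut(8)): [6 4 5 0 8 9 2 7 3 1]
After op 4 (cut(8)): [3 1 6 4 5 0 8 9 2 7]
After op 5 (cut(8)): [2 7 3 1 6 4 5 0 8 9]
After op 6 (cut(8)): [8 9 2 7 3 1 6 4 5 0]
After op 7 (cut(8)): [5 0 8 9 2 7 3 1 6 4]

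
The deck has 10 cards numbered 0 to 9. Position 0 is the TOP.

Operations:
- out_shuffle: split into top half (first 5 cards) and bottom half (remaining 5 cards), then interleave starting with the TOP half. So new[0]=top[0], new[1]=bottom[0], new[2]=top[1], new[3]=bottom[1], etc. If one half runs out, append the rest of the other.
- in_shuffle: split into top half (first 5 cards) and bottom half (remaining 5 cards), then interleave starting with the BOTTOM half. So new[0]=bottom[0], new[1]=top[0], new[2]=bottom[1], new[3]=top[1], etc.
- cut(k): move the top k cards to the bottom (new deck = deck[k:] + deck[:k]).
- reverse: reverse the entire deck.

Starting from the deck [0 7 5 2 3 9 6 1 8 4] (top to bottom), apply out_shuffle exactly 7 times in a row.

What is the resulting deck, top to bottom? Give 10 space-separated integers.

Answer: 0 9 7 6 5 1 2 8 3 4

Derivation:
After op 1 (out_shuffle): [0 9 7 6 5 1 2 8 3 4]
After op 2 (out_shuffle): [0 1 9 2 7 8 6 3 5 4]
After op 3 (out_shuffle): [0 8 1 6 9 3 2 5 7 4]
After op 4 (out_shuffle): [0 3 8 2 1 5 6 7 9 4]
After op 5 (out_shuffle): [0 5 3 6 8 7 2 9 1 4]
After op 6 (out_shuffle): [0 7 5 2 3 9 6 1 8 4]
After op 7 (out_shuffle): [0 9 7 6 5 1 2 8 3 4]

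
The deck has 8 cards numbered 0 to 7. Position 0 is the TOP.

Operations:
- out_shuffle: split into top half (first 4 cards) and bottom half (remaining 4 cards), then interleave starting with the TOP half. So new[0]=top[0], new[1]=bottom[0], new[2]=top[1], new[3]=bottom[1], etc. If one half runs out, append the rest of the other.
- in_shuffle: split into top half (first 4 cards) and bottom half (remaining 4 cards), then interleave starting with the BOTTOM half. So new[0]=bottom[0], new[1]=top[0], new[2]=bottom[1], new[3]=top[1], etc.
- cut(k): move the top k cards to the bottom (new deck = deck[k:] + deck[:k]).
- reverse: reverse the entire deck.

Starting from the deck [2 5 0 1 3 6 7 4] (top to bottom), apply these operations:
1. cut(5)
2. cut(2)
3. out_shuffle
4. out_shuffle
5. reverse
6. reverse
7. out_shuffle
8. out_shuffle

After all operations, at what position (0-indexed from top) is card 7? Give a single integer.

Answer: 7

Derivation:
After op 1 (cut(5)): [6 7 4 2 5 0 1 3]
After op 2 (cut(2)): [4 2 5 0 1 3 6 7]
After op 3 (out_shuffle): [4 1 2 3 5 6 0 7]
After op 4 (out_shuffle): [4 5 1 6 2 0 3 7]
After op 5 (reverse): [7 3 0 2 6 1 5 4]
After op 6 (reverse): [4 5 1 6 2 0 3 7]
After op 7 (out_shuffle): [4 2 5 0 1 3 6 7]
After op 8 (out_shuffle): [4 1 2 3 5 6 0 7]
Card 7 is at position 7.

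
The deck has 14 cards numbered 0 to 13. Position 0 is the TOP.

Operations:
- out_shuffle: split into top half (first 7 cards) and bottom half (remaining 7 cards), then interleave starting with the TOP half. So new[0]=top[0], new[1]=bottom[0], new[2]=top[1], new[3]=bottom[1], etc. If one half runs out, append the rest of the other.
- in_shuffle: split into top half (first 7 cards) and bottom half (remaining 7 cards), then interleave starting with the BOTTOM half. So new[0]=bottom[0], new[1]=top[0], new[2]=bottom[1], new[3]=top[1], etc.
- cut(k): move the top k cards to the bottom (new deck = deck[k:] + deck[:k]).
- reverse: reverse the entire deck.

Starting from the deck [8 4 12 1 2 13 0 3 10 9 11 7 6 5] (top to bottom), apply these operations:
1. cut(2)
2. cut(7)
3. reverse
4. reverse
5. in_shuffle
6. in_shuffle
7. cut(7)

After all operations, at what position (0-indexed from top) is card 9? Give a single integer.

After op 1 (cut(2)): [12 1 2 13 0 3 10 9 11 7 6 5 8 4]
After op 2 (cut(7)): [9 11 7 6 5 8 4 12 1 2 13 0 3 10]
After op 3 (reverse): [10 3 0 13 2 1 12 4 8 5 6 7 11 9]
After op 4 (reverse): [9 11 7 6 5 8 4 12 1 2 13 0 3 10]
After op 5 (in_shuffle): [12 9 1 11 2 7 13 6 0 5 3 8 10 4]
After op 6 (in_shuffle): [6 12 0 9 5 1 3 11 8 2 10 7 4 13]
After op 7 (cut(7)): [11 8 2 10 7 4 13 6 12 0 9 5 1 3]
Card 9 is at position 10.

Answer: 10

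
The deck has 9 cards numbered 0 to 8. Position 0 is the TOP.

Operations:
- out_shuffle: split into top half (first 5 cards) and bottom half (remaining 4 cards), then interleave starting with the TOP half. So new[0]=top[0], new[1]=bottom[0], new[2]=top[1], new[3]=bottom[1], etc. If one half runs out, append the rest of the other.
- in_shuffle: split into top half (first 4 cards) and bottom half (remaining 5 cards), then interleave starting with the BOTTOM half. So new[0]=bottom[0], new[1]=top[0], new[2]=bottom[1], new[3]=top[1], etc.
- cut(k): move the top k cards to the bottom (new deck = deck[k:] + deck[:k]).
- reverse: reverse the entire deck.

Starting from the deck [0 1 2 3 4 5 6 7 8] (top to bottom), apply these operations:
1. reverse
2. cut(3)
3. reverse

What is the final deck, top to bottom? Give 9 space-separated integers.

Answer: 6 7 8 0 1 2 3 4 5

Derivation:
After op 1 (reverse): [8 7 6 5 4 3 2 1 0]
After op 2 (cut(3)): [5 4 3 2 1 0 8 7 6]
After op 3 (reverse): [6 7 8 0 1 2 3 4 5]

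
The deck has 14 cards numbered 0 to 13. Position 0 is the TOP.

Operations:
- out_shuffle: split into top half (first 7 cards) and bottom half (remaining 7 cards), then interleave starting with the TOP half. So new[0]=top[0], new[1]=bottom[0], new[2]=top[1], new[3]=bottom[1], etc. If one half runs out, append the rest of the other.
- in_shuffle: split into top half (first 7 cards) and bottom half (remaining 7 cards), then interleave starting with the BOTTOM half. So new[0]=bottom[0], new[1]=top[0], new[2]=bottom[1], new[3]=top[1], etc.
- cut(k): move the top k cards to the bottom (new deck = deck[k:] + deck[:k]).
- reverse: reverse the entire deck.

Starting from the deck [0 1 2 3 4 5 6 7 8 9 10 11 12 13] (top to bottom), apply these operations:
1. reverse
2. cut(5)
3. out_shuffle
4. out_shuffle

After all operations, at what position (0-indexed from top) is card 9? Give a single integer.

Answer: 13

Derivation:
After op 1 (reverse): [13 12 11 10 9 8 7 6 5 4 3 2 1 0]
After op 2 (cut(5)): [8 7 6 5 4 3 2 1 0 13 12 11 10 9]
After op 3 (out_shuffle): [8 1 7 0 6 13 5 12 4 11 3 10 2 9]
After op 4 (out_shuffle): [8 12 1 4 7 11 0 3 6 10 13 2 5 9]
Card 9 is at position 13.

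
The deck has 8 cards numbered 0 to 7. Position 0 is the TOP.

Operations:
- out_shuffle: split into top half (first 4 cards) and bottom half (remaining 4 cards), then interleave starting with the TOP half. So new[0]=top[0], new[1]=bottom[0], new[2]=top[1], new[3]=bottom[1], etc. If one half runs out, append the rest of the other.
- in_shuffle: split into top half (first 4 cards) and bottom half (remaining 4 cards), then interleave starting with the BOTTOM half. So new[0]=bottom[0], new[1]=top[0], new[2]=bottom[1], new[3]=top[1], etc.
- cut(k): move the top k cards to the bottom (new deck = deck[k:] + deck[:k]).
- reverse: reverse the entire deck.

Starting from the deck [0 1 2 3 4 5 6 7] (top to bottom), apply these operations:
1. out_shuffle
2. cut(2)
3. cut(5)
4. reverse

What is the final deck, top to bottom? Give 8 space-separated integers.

After op 1 (out_shuffle): [0 4 1 5 2 6 3 7]
After op 2 (cut(2)): [1 5 2 6 3 7 0 4]
After op 3 (cut(5)): [7 0 4 1 5 2 6 3]
After op 4 (reverse): [3 6 2 5 1 4 0 7]

Answer: 3 6 2 5 1 4 0 7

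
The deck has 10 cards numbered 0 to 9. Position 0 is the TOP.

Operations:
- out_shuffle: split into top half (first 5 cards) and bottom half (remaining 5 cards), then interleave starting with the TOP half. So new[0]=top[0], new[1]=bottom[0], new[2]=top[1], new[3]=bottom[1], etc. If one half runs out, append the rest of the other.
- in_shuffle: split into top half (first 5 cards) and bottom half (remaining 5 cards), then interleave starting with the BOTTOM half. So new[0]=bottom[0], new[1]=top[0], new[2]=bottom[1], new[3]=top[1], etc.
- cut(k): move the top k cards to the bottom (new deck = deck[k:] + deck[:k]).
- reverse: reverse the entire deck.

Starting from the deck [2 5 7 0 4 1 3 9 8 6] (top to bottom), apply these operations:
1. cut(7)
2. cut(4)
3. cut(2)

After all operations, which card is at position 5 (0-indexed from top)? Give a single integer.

Answer: 8

Derivation:
After op 1 (cut(7)): [9 8 6 2 5 7 0 4 1 3]
After op 2 (cut(4)): [5 7 0 4 1 3 9 8 6 2]
After op 3 (cut(2)): [0 4 1 3 9 8 6 2 5 7]
Position 5: card 8.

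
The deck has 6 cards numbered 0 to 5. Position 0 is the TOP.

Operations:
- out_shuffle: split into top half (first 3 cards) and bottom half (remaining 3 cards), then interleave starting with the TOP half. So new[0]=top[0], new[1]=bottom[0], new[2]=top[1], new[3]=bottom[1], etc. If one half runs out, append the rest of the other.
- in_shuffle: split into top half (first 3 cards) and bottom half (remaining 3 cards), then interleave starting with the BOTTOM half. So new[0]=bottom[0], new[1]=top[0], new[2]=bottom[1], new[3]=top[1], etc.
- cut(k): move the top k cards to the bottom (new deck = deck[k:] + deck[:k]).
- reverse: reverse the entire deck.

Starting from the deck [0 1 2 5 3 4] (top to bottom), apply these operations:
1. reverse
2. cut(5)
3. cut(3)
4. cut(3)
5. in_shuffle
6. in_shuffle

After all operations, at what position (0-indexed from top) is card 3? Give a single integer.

Answer: 4

Derivation:
After op 1 (reverse): [4 3 5 2 1 0]
After op 2 (cut(5)): [0 4 3 5 2 1]
After op 3 (cut(3)): [5 2 1 0 4 3]
After op 4 (cut(3)): [0 4 3 5 2 1]
After op 5 (in_shuffle): [5 0 2 4 1 3]
After op 6 (in_shuffle): [4 5 1 0 3 2]
Card 3 is at position 4.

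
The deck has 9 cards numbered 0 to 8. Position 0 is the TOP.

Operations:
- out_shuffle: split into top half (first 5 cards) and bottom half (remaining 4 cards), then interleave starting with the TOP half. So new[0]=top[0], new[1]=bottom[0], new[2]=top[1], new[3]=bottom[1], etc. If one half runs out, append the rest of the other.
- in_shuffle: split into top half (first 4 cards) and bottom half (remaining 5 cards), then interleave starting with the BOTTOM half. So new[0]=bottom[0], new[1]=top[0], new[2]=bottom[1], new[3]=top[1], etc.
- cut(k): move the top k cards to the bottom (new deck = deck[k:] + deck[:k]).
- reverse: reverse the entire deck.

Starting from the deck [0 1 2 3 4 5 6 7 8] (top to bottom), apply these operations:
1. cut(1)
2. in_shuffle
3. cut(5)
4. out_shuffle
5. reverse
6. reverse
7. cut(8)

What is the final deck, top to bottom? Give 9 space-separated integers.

After op 1 (cut(1)): [1 2 3 4 5 6 7 8 0]
After op 2 (in_shuffle): [5 1 6 2 7 3 8 4 0]
After op 3 (cut(5)): [3 8 4 0 5 1 6 2 7]
After op 4 (out_shuffle): [3 1 8 6 4 2 0 7 5]
After op 5 (reverse): [5 7 0 2 4 6 8 1 3]
After op 6 (reverse): [3 1 8 6 4 2 0 7 5]
After op 7 (cut(8)): [5 3 1 8 6 4 2 0 7]

Answer: 5 3 1 8 6 4 2 0 7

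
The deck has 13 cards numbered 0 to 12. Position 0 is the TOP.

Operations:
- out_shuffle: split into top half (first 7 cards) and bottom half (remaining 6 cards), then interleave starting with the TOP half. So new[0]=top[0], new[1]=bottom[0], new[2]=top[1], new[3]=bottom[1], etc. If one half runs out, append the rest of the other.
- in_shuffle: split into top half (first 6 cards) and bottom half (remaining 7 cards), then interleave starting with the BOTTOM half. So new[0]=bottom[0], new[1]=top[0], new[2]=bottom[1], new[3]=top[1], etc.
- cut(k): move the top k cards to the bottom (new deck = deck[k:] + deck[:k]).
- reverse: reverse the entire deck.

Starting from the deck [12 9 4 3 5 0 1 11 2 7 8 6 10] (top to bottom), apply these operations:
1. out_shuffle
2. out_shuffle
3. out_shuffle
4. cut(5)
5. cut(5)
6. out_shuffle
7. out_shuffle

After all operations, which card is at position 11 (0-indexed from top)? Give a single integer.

Answer: 4

Derivation:
After op 1 (out_shuffle): [12 11 9 2 4 7 3 8 5 6 0 10 1]
After op 2 (out_shuffle): [12 8 11 5 9 6 2 0 4 10 7 1 3]
After op 3 (out_shuffle): [12 0 8 4 11 10 5 7 9 1 6 3 2]
After op 4 (cut(5)): [10 5 7 9 1 6 3 2 12 0 8 4 11]
After op 5 (cut(5)): [6 3 2 12 0 8 4 11 10 5 7 9 1]
After op 6 (out_shuffle): [6 11 3 10 2 5 12 7 0 9 8 1 4]
After op 7 (out_shuffle): [6 7 11 0 3 9 10 8 2 1 5 4 12]
Position 11: card 4.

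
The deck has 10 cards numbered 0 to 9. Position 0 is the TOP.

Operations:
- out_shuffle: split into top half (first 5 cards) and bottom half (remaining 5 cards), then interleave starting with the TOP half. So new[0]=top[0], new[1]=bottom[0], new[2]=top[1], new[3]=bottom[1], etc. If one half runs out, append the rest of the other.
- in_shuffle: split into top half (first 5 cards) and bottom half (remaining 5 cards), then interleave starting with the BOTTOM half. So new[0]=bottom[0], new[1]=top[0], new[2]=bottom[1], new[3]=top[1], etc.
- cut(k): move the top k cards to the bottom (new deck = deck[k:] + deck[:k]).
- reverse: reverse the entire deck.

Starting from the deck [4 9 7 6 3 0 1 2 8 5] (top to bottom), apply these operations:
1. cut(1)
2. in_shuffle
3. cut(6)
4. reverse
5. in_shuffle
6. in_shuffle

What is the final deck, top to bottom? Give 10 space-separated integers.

After op 1 (cut(1)): [9 7 6 3 0 1 2 8 5 4]
After op 2 (in_shuffle): [1 9 2 7 8 6 5 3 4 0]
After op 3 (cut(6)): [5 3 4 0 1 9 2 7 8 6]
After op 4 (reverse): [6 8 7 2 9 1 0 4 3 5]
After op 5 (in_shuffle): [1 6 0 8 4 7 3 2 5 9]
After op 6 (in_shuffle): [7 1 3 6 2 0 5 8 9 4]

Answer: 7 1 3 6 2 0 5 8 9 4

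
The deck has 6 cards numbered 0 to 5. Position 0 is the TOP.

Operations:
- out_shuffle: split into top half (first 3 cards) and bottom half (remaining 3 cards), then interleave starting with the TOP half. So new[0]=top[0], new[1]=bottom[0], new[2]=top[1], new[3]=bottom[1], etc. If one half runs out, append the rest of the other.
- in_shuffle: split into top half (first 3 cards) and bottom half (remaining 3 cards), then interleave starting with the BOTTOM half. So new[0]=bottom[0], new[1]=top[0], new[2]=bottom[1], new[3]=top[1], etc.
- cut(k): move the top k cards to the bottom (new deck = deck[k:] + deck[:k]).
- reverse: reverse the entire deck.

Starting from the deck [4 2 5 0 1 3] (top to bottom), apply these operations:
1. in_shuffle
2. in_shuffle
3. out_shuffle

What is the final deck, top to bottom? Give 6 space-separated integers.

After op 1 (in_shuffle): [0 4 1 2 3 5]
After op 2 (in_shuffle): [2 0 3 4 5 1]
After op 3 (out_shuffle): [2 4 0 5 3 1]

Answer: 2 4 0 5 3 1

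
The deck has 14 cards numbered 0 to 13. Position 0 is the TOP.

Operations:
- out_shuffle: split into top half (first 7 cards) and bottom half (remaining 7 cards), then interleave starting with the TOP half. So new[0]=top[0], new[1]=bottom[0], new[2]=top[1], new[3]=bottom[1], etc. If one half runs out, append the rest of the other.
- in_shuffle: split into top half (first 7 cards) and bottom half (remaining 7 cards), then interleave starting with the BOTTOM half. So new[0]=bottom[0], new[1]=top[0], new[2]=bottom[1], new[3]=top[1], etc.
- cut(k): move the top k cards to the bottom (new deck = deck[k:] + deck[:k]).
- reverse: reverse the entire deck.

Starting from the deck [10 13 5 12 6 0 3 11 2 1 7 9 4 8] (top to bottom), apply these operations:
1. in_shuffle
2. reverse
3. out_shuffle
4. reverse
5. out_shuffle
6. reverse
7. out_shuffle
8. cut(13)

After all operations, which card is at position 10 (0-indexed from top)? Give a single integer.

Answer: 12

Derivation:
After op 1 (in_shuffle): [11 10 2 13 1 5 7 12 9 6 4 0 8 3]
After op 2 (reverse): [3 8 0 4 6 9 12 7 5 1 13 2 10 11]
After op 3 (out_shuffle): [3 7 8 5 0 1 4 13 6 2 9 10 12 11]
After op 4 (reverse): [11 12 10 9 2 6 13 4 1 0 5 8 7 3]
After op 5 (out_shuffle): [11 4 12 1 10 0 9 5 2 8 6 7 13 3]
After op 6 (reverse): [3 13 7 6 8 2 5 9 0 10 1 12 4 11]
After op 7 (out_shuffle): [3 9 13 0 7 10 6 1 8 12 2 4 5 11]
After op 8 (cut(13)): [11 3 9 13 0 7 10 6 1 8 12 2 4 5]
Position 10: card 12.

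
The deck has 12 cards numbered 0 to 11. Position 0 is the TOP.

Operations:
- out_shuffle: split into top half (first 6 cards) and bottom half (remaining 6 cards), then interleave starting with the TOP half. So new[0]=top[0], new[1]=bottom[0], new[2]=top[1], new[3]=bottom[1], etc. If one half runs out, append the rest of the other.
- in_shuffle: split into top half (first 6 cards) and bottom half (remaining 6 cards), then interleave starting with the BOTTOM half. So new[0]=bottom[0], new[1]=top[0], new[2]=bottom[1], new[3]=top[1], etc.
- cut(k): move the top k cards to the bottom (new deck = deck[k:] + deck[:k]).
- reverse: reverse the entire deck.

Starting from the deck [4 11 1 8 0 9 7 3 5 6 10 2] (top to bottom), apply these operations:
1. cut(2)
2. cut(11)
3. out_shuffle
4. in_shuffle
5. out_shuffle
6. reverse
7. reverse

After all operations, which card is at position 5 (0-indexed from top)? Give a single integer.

After op 1 (cut(2)): [1 8 0 9 7 3 5 6 10 2 4 11]
After op 2 (cut(11)): [11 1 8 0 9 7 3 5 6 10 2 4]
After op 3 (out_shuffle): [11 3 1 5 8 6 0 10 9 2 7 4]
After op 4 (in_shuffle): [0 11 10 3 9 1 2 5 7 8 4 6]
After op 5 (out_shuffle): [0 2 11 5 10 7 3 8 9 4 1 6]
After op 6 (reverse): [6 1 4 9 8 3 7 10 5 11 2 0]
After op 7 (reverse): [0 2 11 5 10 7 3 8 9 4 1 6]
Position 5: card 7.

Answer: 7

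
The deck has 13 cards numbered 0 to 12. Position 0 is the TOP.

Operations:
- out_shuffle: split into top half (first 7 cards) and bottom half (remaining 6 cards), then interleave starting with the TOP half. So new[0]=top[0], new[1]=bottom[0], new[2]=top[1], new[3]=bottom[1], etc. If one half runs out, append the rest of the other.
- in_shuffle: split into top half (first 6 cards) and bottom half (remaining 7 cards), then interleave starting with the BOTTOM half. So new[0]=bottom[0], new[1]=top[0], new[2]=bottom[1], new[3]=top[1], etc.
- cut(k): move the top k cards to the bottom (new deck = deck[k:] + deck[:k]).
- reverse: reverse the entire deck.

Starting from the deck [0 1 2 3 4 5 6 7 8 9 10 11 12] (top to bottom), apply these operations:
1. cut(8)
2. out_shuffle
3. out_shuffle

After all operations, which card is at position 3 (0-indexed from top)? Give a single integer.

Answer: 12

Derivation:
After op 1 (cut(8)): [8 9 10 11 12 0 1 2 3 4 5 6 7]
After op 2 (out_shuffle): [8 2 9 3 10 4 11 5 12 6 0 7 1]
After op 3 (out_shuffle): [8 5 2 12 9 6 3 0 10 7 4 1 11]
Position 3: card 12.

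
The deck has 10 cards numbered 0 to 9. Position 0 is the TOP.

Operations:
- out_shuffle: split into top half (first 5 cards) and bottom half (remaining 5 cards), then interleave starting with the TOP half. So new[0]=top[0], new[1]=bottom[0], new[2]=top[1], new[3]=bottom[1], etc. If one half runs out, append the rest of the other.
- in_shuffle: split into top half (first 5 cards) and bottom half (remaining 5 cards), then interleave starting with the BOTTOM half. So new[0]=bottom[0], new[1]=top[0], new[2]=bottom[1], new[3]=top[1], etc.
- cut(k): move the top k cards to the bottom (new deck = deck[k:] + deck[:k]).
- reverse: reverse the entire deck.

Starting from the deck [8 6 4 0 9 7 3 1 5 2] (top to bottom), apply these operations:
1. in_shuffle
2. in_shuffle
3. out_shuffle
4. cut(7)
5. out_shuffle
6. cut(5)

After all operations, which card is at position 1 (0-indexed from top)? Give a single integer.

After op 1 (in_shuffle): [7 8 3 6 1 4 5 0 2 9]
After op 2 (in_shuffle): [4 7 5 8 0 3 2 6 9 1]
After op 3 (out_shuffle): [4 3 7 2 5 6 8 9 0 1]
After op 4 (cut(7)): [9 0 1 4 3 7 2 5 6 8]
After op 5 (out_shuffle): [9 7 0 2 1 5 4 6 3 8]
After op 6 (cut(5)): [5 4 6 3 8 9 7 0 2 1]
Position 1: card 4.

Answer: 4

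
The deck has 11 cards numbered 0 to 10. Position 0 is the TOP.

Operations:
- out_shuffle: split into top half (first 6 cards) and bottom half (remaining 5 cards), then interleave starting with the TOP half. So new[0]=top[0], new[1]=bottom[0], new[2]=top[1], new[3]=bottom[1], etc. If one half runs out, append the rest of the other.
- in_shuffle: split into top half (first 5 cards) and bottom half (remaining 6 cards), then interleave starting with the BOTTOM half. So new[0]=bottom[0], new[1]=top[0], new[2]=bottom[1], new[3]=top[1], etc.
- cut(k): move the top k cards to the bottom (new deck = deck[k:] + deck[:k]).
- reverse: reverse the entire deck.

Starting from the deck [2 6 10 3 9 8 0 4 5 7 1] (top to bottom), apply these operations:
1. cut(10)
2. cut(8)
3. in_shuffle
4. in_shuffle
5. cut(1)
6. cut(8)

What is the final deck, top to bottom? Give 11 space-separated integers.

After op 1 (cut(10)): [1 2 6 10 3 9 8 0 4 5 7]
After op 2 (cut(8)): [4 5 7 1 2 6 10 3 9 8 0]
After op 3 (in_shuffle): [6 4 10 5 3 7 9 1 8 2 0]
After op 4 (in_shuffle): [7 6 9 4 1 10 8 5 2 3 0]
After op 5 (cut(1)): [6 9 4 1 10 8 5 2 3 0 7]
After op 6 (cut(8)): [3 0 7 6 9 4 1 10 8 5 2]

Answer: 3 0 7 6 9 4 1 10 8 5 2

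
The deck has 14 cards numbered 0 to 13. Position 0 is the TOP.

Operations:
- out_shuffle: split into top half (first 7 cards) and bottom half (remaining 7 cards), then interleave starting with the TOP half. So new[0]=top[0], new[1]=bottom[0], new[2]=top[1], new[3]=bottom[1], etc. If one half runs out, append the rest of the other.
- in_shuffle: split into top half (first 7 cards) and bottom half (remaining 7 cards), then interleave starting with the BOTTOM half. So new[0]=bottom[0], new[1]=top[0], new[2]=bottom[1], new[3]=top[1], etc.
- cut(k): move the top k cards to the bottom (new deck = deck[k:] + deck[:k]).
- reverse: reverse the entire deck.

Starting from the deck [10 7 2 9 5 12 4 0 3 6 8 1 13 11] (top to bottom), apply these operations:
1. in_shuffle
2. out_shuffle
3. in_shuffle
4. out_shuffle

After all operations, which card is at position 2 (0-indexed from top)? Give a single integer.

After op 1 (in_shuffle): [0 10 3 7 6 2 8 9 1 5 13 12 11 4]
After op 2 (out_shuffle): [0 9 10 1 3 5 7 13 6 12 2 11 8 4]
After op 3 (in_shuffle): [13 0 6 9 12 10 2 1 11 3 8 5 4 7]
After op 4 (out_shuffle): [13 1 0 11 6 3 9 8 12 5 10 4 2 7]
Position 2: card 0.

Answer: 0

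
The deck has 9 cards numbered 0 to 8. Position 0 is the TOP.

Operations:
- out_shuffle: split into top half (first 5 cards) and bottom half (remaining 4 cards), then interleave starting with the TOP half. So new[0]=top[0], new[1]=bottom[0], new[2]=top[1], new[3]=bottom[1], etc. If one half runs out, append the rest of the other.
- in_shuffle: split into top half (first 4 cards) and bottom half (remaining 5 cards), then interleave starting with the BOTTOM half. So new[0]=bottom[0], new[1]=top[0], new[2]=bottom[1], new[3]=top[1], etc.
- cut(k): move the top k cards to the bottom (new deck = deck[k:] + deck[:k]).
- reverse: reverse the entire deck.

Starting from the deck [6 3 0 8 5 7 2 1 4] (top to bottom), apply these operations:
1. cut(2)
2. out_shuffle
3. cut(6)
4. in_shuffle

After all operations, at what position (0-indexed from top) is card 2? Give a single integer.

After op 1 (cut(2)): [0 8 5 7 2 1 4 6 3]
After op 2 (out_shuffle): [0 1 8 4 5 6 7 3 2]
After op 3 (cut(6)): [7 3 2 0 1 8 4 5 6]
After op 4 (in_shuffle): [1 7 8 3 4 2 5 0 6]
Card 2 is at position 5.

Answer: 5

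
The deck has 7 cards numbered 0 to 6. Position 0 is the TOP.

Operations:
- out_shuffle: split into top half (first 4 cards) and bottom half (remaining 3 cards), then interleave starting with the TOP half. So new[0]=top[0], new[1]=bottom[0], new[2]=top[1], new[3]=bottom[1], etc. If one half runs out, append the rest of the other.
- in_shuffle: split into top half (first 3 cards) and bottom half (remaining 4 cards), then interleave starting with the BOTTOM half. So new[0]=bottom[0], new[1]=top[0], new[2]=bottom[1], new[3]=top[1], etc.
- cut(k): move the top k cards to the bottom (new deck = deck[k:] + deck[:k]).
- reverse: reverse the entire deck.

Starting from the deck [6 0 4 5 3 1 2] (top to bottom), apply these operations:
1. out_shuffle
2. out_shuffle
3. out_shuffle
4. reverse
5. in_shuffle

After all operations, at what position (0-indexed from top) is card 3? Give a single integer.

Answer: 5

Derivation:
After op 1 (out_shuffle): [6 3 0 1 4 2 5]
After op 2 (out_shuffle): [6 4 3 2 0 5 1]
After op 3 (out_shuffle): [6 0 4 5 3 1 2]
After op 4 (reverse): [2 1 3 5 4 0 6]
After op 5 (in_shuffle): [5 2 4 1 0 3 6]
Card 3 is at position 5.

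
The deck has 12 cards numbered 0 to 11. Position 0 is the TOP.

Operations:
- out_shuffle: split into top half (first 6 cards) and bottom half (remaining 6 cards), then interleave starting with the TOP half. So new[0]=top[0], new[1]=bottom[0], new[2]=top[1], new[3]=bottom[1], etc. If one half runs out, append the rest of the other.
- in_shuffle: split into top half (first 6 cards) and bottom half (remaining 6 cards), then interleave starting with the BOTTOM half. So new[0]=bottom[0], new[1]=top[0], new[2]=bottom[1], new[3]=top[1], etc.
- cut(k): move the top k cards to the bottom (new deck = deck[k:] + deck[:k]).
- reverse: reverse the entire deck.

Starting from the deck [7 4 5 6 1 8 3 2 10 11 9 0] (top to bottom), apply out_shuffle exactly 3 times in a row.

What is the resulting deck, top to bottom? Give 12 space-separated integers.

After op 1 (out_shuffle): [7 3 4 2 5 10 6 11 1 9 8 0]
After op 2 (out_shuffle): [7 6 3 11 4 1 2 9 5 8 10 0]
After op 3 (out_shuffle): [7 2 6 9 3 5 11 8 4 10 1 0]

Answer: 7 2 6 9 3 5 11 8 4 10 1 0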